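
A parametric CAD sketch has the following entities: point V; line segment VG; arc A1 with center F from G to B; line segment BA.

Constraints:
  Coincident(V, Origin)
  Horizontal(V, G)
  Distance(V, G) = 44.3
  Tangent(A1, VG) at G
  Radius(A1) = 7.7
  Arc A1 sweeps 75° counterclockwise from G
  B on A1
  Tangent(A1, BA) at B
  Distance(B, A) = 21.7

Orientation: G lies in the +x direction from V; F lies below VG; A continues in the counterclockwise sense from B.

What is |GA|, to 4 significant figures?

29.69

On A1, G sits at bearing 90° from F; a 75° counterclockwise sweep puts B at bearing 165°, so B = F + 7.7·(cos 165°, sin 165°) = (36.86, -5.707). Since A1 is tangent to BA there, FB ⟂ BA, so BA runs along (−sin 165°, cos 165°); with |BA| = 21.7, A = (31.25, -26.67). Then |GA| = |A − G| = 29.69.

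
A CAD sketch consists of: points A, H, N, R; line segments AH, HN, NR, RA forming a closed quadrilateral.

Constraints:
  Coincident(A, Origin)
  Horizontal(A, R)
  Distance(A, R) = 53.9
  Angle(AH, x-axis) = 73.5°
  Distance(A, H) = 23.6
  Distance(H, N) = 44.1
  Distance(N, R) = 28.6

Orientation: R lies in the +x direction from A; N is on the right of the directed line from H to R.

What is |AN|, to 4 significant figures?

33.21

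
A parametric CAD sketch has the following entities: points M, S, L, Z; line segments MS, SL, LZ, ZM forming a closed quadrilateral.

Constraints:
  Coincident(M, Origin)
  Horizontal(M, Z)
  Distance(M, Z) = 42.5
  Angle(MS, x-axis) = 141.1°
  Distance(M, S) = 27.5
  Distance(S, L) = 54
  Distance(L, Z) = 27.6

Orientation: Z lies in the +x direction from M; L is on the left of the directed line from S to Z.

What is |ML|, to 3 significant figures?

40.9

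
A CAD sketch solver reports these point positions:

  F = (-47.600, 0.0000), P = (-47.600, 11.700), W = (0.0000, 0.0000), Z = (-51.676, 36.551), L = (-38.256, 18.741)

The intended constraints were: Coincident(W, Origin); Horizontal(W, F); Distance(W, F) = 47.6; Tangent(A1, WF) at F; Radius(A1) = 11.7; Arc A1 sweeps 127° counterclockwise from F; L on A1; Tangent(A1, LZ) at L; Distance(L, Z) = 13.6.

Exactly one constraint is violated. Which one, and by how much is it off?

Distance(L, Z) = 13.6 — off by 8.70.

W = (0.00, 0.00) ✓; W.y = 0.00, F.y = 0.00 ✓; |WF| = 47.60 ✓; ∠(PF, FW) = 90.00° ✓; |PF| = 11.70 ✓; bearing(P→L) − bearing(P→F) = 127.0° ✓; |PL| = 11.70 ✓; ∠(PL, LZ) = 90.00° ✓; |LZ| = 22.30 ✗.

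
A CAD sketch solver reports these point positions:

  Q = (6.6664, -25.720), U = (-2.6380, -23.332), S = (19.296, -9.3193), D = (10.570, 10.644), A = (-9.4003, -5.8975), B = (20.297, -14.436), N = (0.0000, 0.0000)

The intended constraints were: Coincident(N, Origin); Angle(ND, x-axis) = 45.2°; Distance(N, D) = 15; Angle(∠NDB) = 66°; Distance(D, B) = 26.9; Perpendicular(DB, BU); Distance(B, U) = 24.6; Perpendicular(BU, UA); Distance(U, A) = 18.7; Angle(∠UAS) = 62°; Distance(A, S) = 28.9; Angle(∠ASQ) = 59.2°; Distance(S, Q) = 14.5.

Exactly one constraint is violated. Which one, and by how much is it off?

Distance(S, Q) = 14.5 — off by 6.20.

N = (0.00, 0.00) ✓; ND at 45.20° ✓; |ND| = 15.00 ✓; ∠NDB = 66.00° ✓; |DB| = 26.90 ✓; ∠(DB, BU) = 90.00° ✓; |BU| = 24.60 ✓; ∠(BU, UA) = 90.00° ✓; |UA| = 18.70 ✓; ∠UAS = 62.00° ✓; |AS| = 28.90 ✓; ∠ASQ = 59.20° ✓; |SQ| = 20.70 ✗.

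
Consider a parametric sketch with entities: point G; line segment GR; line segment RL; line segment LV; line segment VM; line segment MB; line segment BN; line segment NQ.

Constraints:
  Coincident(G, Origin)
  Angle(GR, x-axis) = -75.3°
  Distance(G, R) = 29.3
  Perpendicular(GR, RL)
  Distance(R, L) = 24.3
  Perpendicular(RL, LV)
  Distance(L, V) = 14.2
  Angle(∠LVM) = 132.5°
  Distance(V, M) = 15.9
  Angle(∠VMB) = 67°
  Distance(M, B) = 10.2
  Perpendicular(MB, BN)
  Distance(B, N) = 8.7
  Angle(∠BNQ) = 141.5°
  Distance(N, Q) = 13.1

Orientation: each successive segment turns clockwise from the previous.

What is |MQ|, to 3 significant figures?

19.1

G is at the origin; GR runs at -75.3° with length 29.3, so R = (7.44, -28.3). The perpendicularity gives RL at right angles to GR, so RL runs at -165°; with |RL| = 24.3, L = (-16.1, -34.5). The perpendicularity gives LV at right angles to RL, so LV runs at 105°; with |LV| = 14.2, V = (-19.7, -20.8). ∠LVM = 132.5° gives VM at 57.2° from the x-axis; with |VM| = 15.9, M = (-11.1, -7.41). ∠VMB = 67.0° gives MB at -55.8° from the x-axis; with |MB| = 10.2, B = (-5.33, -15.8). MB ⟂ BN, so BN runs at -146°; with |BN| = 8.7, N = (-12.5, -20.7). ∠BNQ = 141.5° gives NQ at 176° from the x-axis; with |NQ| = 13.1, Q = (-25.6, -19.8). Then |MQ| = |Q − M| = 19.1.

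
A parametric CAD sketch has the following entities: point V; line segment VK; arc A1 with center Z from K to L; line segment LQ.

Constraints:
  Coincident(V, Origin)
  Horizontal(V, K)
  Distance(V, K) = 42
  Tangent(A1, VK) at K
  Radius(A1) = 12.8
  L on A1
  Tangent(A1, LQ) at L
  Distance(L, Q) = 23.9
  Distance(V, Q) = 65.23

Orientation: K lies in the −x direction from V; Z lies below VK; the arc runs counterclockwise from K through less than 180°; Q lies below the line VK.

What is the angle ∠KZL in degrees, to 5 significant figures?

93.154°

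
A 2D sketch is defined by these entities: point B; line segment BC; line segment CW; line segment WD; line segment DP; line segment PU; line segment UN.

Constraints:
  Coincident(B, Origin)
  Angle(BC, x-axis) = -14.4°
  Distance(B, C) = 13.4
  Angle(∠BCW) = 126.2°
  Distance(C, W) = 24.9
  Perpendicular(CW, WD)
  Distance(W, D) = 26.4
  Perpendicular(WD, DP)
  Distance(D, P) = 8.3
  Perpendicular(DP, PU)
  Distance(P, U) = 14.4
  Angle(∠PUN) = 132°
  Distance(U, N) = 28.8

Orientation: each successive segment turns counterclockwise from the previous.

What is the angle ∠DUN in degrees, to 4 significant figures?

102.0°

B is at the origin; BC runs at -14.4° with length 13.4, so C = (12.98, -3.332). ∠BCW = 126.2° gives CW at 39.40° from the x-axis; with |CW| = 24.9, W = (32.22, 12.47). CW ⟂ WD, so WD runs at 129.4°; with |WD| = 26.4, D = (15.46, 32.87). The perpendicularity gives DP at right angles to WD, so DP runs at -140.6°; with |DP| = 8.3, P = (9.050, 27.60). DP is perpendicular to PU, so PU runs at -50.60°; with |PU| = 14.4, U = (18.19, 16.48). ∠PUN = 132.0° gives UN at -2.600° from the x-axis; with |UN| = 28.8, N = (46.96, 15.17). Then cos ∠DUN = UD·UN / (|UD||UN|), giving 102.0°.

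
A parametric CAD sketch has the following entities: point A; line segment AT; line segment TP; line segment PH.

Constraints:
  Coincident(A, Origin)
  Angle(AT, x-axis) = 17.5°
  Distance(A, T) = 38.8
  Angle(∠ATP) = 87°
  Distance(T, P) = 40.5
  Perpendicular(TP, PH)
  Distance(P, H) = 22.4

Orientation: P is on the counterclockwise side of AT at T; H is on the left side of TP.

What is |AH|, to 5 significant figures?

41.798

A is at the origin; AT runs at 17.5° with length 38.8, so T = 38.8·(cos 17.5°, sin 17.5°) = (37.004, 11.667). ∠ATP = 87.0°, so TP runs at 17.5° + (180° − 87.0°) = 110.50° from the x-axis; with |TP| = 40.5, P = T + 40.5·(cos 110.50°, sin 110.50°) = (22.821, 49.603). The perpendicularity gives PH at right angles to TP; with |PH| = 22.4 on the left of TP, H = P + 22.4·(-0.93667, -0.35021) = (1.8394, 41.758). Then |AH| = |H − A| = 41.798.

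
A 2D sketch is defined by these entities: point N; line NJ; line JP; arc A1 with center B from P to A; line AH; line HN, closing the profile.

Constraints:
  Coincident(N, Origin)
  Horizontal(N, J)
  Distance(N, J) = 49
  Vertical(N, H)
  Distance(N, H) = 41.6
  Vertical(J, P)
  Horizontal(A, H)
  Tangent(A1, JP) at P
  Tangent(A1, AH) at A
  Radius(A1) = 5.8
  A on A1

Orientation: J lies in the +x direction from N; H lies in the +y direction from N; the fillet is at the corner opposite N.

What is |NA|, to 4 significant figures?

59.97

N is at the origin; NJ is horizontal with |NJ| = 49.0 and J on the +x side, so J = (49.00, 0.000). NH is vertical with |NH| = 41.6 and H on the +y side, so H = (0.000, 41.60). The virtual corner opposite N is at (49.00, 41.60). The tangent condition forces BP to be normal to JP and since A1 is tangent to AH there, BA ⟂ AH, with radius 5.8, so the center B sits 5.8 in from both sides at B = (43.20, 35.80). That places the tangent points at P = (49.00, 35.80) on JP and A = (43.20, 41.60) on AH. Then |NA| = |A − N| = 59.97.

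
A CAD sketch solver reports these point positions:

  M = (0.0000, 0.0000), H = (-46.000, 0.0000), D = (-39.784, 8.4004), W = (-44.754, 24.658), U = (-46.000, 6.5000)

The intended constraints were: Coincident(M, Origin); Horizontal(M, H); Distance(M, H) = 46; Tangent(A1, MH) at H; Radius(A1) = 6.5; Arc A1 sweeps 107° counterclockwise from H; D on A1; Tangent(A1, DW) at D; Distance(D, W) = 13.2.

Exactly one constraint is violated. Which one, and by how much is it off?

Distance(D, W) = 13.2 — off by 3.80.

M = (0.00, 0.00) ✓; M.y = 0.00, H.y = 0.00 ✓; |MH| = 46.00 ✓; ∠(UH, HM) = 90.00° ✓; |UH| = 6.500 ✓; bearing(U→D) − bearing(U→H) = 107.0° ✓; |UD| = 6.500 ✓; ∠(UD, DW) = 90.00° ✓; |DW| = 17.00 ✗.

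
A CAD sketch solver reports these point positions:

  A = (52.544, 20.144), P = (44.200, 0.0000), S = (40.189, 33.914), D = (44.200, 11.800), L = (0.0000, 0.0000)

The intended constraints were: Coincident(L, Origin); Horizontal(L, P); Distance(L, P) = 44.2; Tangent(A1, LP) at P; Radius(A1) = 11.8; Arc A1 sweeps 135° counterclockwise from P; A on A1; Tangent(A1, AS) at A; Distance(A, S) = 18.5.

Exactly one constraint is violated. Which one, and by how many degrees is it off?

Tangent(A1, AS) at A — off by 3.10°.

L = (0.00, 0.00) ✓; L.y = 0.00, P.y = 0.00 ✓; |LP| = 44.20 ✓; ∠(DP, PL) = 90.00° ✓; |DP| = 11.80 ✓; bearing(D→A) − bearing(D→P) = 135.0° ✓; |DA| = 11.80 ✓; ∠(DA, AS) = 93.10° ✗; |AS| = 18.50 ✓.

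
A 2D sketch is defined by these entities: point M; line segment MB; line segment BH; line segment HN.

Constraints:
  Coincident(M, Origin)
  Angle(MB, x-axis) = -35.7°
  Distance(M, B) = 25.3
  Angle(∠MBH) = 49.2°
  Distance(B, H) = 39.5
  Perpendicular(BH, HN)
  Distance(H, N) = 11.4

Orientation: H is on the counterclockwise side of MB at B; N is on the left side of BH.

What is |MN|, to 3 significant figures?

24.2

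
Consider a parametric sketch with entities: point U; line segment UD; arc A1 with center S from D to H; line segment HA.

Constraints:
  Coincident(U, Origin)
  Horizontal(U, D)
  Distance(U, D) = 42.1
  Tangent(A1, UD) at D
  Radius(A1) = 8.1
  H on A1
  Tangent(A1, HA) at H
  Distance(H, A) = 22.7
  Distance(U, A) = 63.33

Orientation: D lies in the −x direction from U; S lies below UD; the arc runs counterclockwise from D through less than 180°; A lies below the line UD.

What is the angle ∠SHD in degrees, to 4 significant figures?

54.92°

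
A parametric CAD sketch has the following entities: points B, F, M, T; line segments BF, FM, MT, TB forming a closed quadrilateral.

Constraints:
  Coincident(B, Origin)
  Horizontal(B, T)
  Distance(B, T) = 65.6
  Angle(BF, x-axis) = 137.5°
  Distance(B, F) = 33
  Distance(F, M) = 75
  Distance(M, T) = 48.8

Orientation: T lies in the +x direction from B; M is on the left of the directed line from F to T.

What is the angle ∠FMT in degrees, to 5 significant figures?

94.529°

B is at the origin; BT is horizontal with |BT| = 65.6 and T in +x, so T = (65.6, 0). BF runs at 137.5° with |BF| = 33.0, so F = (-24.330, 22.294). M is determined by |FM| = 75.0 and |MT| = 48.8 together: it lies at the intersection of circle(F, 75.0) and circle(T, 48.8). With |FT| = 92.652, the foot of the radical line on FT is 63.830 from F and the perpendicular offset is √(75.0² − 63.830²) = 39.379. Taking the left-of-FT solution: M = (47.100, 45.157).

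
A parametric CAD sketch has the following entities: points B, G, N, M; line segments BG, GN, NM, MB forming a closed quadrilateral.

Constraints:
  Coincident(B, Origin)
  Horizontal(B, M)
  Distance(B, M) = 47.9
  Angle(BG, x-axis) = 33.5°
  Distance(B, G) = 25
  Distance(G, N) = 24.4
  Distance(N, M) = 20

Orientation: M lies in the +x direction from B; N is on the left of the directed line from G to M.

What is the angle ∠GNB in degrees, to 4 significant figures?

9.856°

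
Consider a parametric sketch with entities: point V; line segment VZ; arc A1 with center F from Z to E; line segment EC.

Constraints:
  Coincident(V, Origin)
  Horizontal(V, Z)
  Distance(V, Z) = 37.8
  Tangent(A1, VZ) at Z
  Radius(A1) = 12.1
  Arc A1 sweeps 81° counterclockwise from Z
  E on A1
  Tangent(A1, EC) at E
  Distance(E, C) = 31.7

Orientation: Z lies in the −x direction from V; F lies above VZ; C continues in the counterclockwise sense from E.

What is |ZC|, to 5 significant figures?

44.829

On A1, Z sits at bearing -90° from F; an 81° counterclockwise sweep puts E at bearing -9°, so E = F + 12.1·(cos -9°, sin -9°) = (-25.849, 10.207). A1 meets EC tangentially, so FE is at right angles to EC, so EC runs along (−sin -9°, cos -9°); with |EC| = 31.7, C = (-20.890, 41.517). Then |ZC| = |C − Z| = 44.829.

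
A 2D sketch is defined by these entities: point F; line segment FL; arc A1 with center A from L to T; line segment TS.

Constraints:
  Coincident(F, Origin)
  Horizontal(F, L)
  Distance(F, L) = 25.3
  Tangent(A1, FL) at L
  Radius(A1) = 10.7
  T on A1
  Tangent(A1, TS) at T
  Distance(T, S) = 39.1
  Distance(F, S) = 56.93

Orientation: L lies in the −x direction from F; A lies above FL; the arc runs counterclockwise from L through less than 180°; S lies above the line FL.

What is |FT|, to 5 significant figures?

20.075

Checks: ∠(AL, LF) = 90.00° ✓; |AT| = 10.70 ✓; ∠(AT, TS) = 90.00° ✓; |TS| = 39.10 ✓; |FS| = 56.93 ✓.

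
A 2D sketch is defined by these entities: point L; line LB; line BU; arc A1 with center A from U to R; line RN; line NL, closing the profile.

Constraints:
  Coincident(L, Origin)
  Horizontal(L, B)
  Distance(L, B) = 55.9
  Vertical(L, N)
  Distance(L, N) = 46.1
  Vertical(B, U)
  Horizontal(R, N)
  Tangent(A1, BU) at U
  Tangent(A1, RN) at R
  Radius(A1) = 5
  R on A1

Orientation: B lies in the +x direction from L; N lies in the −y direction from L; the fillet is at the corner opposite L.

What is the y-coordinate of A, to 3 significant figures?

-41.1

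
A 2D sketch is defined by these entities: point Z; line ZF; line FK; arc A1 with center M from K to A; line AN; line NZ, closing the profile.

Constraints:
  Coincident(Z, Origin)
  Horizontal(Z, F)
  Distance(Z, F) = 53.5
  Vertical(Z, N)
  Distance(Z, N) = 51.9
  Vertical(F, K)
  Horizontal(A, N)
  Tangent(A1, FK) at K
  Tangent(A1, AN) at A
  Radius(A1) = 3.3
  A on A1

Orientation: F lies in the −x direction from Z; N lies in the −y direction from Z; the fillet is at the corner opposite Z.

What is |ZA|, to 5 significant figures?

72.206

Z is at the origin; ZF is horizontal with |ZF| = 53.5 and F on the −x side, so F = (-53.500, 0.0000). ZN is vertical with |ZN| = 51.9 and N on the −y side, so N = (0.0000, -51.900). The virtual corner opposite Z is at (-53.500, -51.900). A1 meets FK tangentially, so MK is at right angles to FK and tangency of A1 to AN means the radius MA is perpendicular to AN, with radius 3.3, so the center M sits 3.3 in from both sides at M = (-50.200, -48.600). That places the tangent points at K = (-53.500, -48.600) on FK and A = (-50.200, -51.900) on AN. Then |ZA| = |A − Z| = 72.206.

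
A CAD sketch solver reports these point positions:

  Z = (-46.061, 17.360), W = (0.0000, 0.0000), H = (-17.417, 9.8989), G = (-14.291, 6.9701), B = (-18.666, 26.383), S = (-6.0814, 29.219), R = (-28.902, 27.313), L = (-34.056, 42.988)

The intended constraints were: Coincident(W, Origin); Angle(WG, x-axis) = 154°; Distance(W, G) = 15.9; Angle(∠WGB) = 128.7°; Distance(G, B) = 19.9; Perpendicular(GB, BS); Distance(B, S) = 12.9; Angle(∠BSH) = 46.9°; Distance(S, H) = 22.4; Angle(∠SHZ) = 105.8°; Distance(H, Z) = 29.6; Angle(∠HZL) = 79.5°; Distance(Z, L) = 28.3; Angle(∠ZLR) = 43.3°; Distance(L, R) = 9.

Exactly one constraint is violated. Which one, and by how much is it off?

Distance(L, R) = 9 — off by 7.50.

W = (0.00, 0.00) ✓; WG at 154.0° ✓; |WG| = 15.90 ✓; ∠WGB = 128.7° ✓; |GB| = 19.90 ✓; ∠(GB, BS) = 90.00° ✓; |BS| = 12.90 ✓; ∠BSH = 46.90° ✓; |SH| = 22.40 ✓; ∠SHZ = 105.8° ✓; |HZ| = 29.60 ✓; ∠HZL = 79.50° ✓; |ZL| = 28.30 ✓; ∠ZLR = 43.30° ✓; |LR| = 16.50 ✗.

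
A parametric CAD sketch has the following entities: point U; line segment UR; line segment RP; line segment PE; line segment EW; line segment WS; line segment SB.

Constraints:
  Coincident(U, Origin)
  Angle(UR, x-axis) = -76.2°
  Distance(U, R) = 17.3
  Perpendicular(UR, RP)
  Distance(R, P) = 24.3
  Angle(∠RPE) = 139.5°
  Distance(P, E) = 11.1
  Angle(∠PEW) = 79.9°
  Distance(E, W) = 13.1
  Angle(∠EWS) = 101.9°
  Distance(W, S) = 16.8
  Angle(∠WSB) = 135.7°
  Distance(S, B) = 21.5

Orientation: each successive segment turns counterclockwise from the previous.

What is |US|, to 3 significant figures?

15.5

U is at the origin; UR runs at -76.2° with length 17.3, so R = (4.13, -16.8). UR ⟂ RP, so RP runs at 13.8°; with |RP| = 24.3, P = (27.7, -11.0). ∠RPE = 139.5° gives PE at 54.3° from the x-axis; with |PE| = 11.1, E = (34.2, -1.99). ∠PEW = 79.9° gives EW at 154° from the x-axis; with |EW| = 13.1, W = (22.4, 3.67). ∠EWS = 101.9° gives WS at -128° from the x-axis; with |WS| = 16.8, S = (12.2, -9.66). Then |US| = |S − U| = 15.5.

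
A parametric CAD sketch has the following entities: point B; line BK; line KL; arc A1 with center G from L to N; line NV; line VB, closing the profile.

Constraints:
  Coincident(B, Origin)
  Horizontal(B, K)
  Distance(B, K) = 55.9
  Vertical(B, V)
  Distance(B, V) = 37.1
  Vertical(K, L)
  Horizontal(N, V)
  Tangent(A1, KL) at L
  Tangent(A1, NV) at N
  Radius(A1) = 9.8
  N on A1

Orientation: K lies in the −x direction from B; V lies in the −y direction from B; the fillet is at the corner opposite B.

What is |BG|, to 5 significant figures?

53.577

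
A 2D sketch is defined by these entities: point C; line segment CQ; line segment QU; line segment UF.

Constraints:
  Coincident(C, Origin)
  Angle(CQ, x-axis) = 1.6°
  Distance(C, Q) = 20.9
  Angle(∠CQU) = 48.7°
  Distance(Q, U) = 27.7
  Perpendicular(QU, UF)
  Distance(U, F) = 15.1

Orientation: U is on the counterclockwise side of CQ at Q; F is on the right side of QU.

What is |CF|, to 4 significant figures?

33.80

∠CQU = 48.7°, so QU runs at 1.6° + (180° − 48.7°) = 132.9° from the x-axis; with |QU| = 27.7, U = Q + 27.7·(cos 132.9°, sin 132.9°) = (2.036, 20.88). The perpendicularity gives UF at right angles to QU; with |UF| = 15.1 on the right of QU, F = U + 15.1·(0.7325, 0.6807) = (13.10, 31.15). Then |CF| = |F − C| = 33.80.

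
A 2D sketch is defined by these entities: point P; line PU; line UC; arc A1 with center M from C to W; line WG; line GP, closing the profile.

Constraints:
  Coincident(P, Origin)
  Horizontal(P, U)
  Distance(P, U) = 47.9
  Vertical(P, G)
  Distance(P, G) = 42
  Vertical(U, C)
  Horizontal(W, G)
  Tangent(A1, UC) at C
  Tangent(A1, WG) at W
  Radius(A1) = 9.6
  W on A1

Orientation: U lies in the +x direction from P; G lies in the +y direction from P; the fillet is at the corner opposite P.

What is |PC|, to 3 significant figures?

57.8

The virtual corner opposite P is at (47.9, 42.0). The tangent condition forces MC to be normal to UC and tangency of A1 to WG means the radius MW is perpendicular to WG, with radius 9.6, so the center M sits 9.6 in from both sides at M = (38.3, 32.4). That places the tangent points at C = (47.9, 32.4) on UC and W = (38.3, 42.0) on WG. Then |PC| = |C − P| = 57.8.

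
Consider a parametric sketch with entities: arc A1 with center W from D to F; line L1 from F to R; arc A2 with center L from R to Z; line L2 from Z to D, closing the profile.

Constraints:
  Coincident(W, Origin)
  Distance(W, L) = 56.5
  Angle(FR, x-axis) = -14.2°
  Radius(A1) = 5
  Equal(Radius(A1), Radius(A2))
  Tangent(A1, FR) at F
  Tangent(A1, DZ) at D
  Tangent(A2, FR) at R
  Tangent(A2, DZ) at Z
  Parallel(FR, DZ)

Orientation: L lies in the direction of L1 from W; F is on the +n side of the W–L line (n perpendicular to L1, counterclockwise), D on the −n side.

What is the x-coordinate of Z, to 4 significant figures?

53.55

The slot axis is L1's direction at -14.2°, so u = (cos -14.2°, sin -14.2°) = (0.9694, -0.2453) and n = (−sin -14.2°, cos -14.2°) = (0.2453, 0.9694). W is at the origin and L lies 56.5 along u from W, so L = 56.5·u = (54.77, -13.86). Tangency of A1 to both parallel lines with radius 5.0 puts F and D at W ± 5.0·n: F = (1.227, 4.847), D = (-1.227, -4.847). Equal radii place R and Z the same way about L: R = L + 5.0·n = (56.00, -9.013), Z = L − 5.0·n = (53.55, -18.71). So Z.x = 53.55.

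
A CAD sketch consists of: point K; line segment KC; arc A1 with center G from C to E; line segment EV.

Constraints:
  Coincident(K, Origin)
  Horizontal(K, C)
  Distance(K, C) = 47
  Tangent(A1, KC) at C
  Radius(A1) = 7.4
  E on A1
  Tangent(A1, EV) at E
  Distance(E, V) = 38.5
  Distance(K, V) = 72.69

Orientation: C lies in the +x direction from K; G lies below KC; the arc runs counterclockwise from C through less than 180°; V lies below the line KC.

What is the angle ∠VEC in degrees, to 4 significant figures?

122.3°

Checks: |GE| = 7.400 ✓; ∠(GE, EV) = 90.00° ✓; |EV| = 38.50 ✓; |KV| = 72.69 ✓.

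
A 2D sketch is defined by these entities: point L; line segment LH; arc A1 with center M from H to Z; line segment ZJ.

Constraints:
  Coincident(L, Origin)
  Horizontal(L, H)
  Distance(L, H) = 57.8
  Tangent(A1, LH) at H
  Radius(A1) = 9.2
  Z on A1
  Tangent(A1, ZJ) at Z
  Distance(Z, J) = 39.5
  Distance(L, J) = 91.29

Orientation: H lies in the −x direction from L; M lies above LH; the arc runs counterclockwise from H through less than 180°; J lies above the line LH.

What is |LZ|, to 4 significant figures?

54.00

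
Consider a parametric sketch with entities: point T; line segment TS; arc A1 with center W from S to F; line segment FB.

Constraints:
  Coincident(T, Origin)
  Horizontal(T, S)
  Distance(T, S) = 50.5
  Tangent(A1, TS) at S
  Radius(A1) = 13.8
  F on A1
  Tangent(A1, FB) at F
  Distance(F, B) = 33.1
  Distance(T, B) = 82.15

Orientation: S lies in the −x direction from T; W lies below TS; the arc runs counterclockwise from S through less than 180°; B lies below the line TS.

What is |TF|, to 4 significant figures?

65.21

Checks: |WF| = 13.80 ✓; ∠(WF, FB) = 90.00° ✓; |FB| = 33.10 ✓; |TB| = 82.15 ✓.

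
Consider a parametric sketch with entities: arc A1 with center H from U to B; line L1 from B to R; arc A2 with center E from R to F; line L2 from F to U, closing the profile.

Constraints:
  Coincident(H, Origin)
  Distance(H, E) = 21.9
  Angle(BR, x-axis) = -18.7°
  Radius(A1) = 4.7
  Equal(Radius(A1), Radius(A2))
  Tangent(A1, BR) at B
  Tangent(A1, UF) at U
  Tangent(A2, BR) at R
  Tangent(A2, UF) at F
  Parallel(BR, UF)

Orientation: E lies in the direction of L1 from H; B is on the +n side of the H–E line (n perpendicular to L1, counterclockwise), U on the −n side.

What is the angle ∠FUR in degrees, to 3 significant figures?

23.2°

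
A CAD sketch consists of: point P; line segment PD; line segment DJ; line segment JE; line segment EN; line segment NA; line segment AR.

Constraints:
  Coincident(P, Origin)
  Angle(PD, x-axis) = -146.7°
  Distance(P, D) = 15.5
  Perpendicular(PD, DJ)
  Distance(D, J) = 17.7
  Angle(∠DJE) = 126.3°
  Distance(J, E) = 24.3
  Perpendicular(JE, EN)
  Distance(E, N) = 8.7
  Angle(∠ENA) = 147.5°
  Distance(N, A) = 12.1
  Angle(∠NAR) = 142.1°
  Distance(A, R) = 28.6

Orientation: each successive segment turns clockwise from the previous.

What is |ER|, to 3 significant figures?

43.9

∠ENA = 147.5° gives NA at -52.9° from the x-axis; with |NA| = 12.1, A = (1.25, 16.4). ∠NAR = 142.1° gives AR at -90.8° from the x-axis; with |AR| = 28.6, R = (0.851, -12.2). Then |ER| = |R − E| = 43.9.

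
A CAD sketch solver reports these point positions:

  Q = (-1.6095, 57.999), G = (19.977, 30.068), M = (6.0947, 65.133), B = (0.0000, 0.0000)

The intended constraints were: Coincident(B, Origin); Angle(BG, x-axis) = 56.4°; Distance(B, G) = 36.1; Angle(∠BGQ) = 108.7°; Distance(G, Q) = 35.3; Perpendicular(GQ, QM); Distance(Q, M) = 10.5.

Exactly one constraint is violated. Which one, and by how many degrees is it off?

Perpendicular(GQ, QM) — off by 5.10°.

B = (0.00, 0.00) ✓; BG at 56.40° ✓; |BG| = 36.10 ✓; ∠BGQ = 108.7° ✓; |GQ| = 35.30 ✓; ∠(GQ, QM) = 84.90° ✗; |QM| = 10.50 ✓.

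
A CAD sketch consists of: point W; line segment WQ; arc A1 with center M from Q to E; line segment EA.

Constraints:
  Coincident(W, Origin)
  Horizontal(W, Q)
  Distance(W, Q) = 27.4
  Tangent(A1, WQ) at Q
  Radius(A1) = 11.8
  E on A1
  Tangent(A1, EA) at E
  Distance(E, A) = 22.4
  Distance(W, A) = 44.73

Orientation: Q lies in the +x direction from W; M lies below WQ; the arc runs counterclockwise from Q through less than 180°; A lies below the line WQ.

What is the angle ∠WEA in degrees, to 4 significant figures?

157.3°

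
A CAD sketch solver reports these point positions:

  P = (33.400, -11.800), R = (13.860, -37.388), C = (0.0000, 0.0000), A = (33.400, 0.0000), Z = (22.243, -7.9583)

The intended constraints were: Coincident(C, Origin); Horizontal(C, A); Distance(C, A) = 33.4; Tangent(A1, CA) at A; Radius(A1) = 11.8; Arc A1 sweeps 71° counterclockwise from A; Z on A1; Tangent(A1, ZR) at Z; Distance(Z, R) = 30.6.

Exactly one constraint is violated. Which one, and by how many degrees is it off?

Tangent(A1, ZR) at Z — off by 3.10°.

C = (0.00, 0.00) ✓; C.y = 0.00, A.y = 0.00 ✓; |CA| = 33.40 ✓; ∠(PA, AC) = 90.00° ✓; |PA| = 11.80 ✓; bearing(P→Z) − bearing(P→A) = 71.00° ✓; |PZ| = 11.80 ✓; ∠(PZ, ZR) = 86.90° ✗; |ZR| = 30.60 ✓.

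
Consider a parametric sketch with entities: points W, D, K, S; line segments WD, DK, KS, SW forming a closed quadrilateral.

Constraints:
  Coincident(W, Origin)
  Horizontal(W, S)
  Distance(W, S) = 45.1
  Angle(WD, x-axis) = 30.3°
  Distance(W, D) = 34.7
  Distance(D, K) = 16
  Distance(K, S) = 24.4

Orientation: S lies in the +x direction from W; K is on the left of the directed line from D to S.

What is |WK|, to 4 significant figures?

50.66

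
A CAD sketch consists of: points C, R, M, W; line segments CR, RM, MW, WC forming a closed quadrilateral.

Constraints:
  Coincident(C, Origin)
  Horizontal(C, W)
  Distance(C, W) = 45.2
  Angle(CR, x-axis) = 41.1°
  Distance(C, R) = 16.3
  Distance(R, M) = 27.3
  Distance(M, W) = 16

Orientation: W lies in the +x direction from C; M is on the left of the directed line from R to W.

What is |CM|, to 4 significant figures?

41.98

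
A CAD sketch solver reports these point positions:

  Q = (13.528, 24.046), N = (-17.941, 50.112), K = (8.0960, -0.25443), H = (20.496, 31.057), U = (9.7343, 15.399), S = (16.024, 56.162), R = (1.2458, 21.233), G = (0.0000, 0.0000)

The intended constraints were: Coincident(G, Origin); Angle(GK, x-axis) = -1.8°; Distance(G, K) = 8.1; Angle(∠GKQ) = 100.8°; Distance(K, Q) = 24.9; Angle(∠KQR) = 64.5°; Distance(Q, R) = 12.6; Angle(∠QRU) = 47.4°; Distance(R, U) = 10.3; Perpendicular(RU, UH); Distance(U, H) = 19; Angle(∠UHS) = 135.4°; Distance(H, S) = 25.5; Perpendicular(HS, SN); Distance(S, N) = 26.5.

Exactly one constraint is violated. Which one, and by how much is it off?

Distance(S, N) = 26.5 — off by 8.00.

G = (0.00, 0.00) ✓; GK at -1.800° ✓; |GK| = 8.100 ✓; ∠GKQ = 100.8° ✓; |KQ| = 24.90 ✓; ∠KQR = 64.50° ✓; |QR| = 12.60 ✓; ∠QRU = 47.40° ✓; |RU| = 10.30 ✓; ∠(RU, UH) = 90.00° ✓; |UH| = 19.00 ✓; ∠UHS = 135.4° ✓; |HS| = 25.50 ✓; ∠(HS, SN) = 90.00° ✓; |SN| = 34.50 ✗.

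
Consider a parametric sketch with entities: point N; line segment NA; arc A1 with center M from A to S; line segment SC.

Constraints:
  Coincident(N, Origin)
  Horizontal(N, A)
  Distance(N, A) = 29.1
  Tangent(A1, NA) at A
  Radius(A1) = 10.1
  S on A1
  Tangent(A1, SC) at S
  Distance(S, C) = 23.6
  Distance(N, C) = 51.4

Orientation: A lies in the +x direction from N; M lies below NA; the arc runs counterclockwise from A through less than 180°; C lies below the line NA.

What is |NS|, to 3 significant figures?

27.9

Checks: N = (0.00, 0.00) ✓; |MS| = 10.10 ✓; ∠(MS, SC) = 90.00° ✓; |SC| = 23.60 ✓; |NC| = 51.40 ✓.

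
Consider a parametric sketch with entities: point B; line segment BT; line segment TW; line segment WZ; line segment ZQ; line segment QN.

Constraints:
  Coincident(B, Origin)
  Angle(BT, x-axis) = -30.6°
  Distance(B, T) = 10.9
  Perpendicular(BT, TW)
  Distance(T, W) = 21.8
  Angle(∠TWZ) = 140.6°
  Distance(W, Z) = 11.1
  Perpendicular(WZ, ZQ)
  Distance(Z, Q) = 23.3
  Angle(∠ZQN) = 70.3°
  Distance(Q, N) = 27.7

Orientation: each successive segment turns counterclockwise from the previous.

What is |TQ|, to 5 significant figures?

29.504

B is at the origin; BT runs at -30.6° with length 10.9, so T = (9.3821, -5.5486). BT ⟂ TW, so TW runs at 59.400°; with |TW| = 21.8, W = (20.479, 13.216). ∠TWZ = 140.6° gives WZ at 98.800° from the x-axis; with |WZ| = 11.1, Z = (18.781, 24.185). WZ ⟂ ZQ, so ZQ runs at -171.20°; with |ZQ| = 23.3, Q = (-4.2447, 20.620). Then |TQ| = |Q − T| = 29.504.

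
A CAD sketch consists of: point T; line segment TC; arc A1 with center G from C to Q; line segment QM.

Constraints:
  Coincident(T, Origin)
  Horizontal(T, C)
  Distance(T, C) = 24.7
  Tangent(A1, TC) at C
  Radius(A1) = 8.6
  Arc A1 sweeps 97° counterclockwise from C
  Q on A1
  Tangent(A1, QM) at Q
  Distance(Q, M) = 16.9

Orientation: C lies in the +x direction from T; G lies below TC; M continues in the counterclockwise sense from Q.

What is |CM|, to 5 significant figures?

27.204

T is at the origin; TC is horizontal with |TC| = 24.7 and C on the +x side, so C = (24.700, 0.0000). Since A1 is tangent to TC there, GC ⟂ TC, so G = C + (0, -8.6) = (24.700, -8.6000). On A1, C sits at bearing 90° from G; a 97° counterclockwise sweep puts Q at bearing 187°, so Q = G + 8.6·(cos 187°, sin 187°) = (16.164, -9.6481). Tangency of A1 to QM means the radius GQ is perpendicular to QM, so QM runs along (−sin 187°, cos 187°); with |QM| = 16.9, M = (18.224, -26.422). Then |CM| = |M − C| = 27.204.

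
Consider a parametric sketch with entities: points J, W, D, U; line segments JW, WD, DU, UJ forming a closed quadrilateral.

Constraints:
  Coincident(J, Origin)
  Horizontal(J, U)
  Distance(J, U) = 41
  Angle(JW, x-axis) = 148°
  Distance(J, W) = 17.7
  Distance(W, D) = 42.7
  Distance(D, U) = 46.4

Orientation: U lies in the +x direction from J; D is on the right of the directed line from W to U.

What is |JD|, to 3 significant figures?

29.0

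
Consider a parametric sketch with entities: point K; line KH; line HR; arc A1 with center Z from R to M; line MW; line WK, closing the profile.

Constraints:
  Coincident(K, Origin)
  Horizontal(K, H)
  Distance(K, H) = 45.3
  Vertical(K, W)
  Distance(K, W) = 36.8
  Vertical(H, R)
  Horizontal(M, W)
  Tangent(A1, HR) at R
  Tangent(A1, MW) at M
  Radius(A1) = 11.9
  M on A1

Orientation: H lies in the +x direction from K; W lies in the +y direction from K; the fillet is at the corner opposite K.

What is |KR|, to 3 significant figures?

51.7

K is at the origin; K and H share the same y with |KH| = 45.3 and H on the +x side, so H = (45.3, 0.00). KW is vertical with |KW| = 36.8 and W on the +y side, so W = (0.00, 36.8). The virtual corner opposite K is at (45.3, 36.8). Since A1 is tangent to HR there, ZR ⟂ HR and the tangent condition forces ZM to be normal to MW, with radius 11.9, so the center Z sits 11.9 in from both sides at Z = (33.4, 24.9). That places the tangent points at R = (45.3, 24.9) on HR and M = (33.4, 36.8) on MW. Then |KR| = |R − K| = 51.7.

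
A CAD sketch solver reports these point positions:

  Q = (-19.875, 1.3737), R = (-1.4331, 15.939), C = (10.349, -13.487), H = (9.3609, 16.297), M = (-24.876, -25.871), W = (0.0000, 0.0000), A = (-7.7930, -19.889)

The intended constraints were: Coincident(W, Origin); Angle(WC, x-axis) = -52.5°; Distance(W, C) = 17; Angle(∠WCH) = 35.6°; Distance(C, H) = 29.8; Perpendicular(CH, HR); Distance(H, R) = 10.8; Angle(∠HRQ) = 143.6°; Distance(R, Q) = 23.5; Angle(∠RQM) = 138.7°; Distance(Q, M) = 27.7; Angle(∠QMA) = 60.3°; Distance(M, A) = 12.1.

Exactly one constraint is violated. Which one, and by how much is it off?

Distance(M, A) = 12.1 — off by 6.00.

W = (0.00, 0.00) ✓; WC at -52.50° ✓; |WC| = 17.00 ✓; ∠WCH = 35.60° ✓; |CH| = 29.80 ✓; ∠(CH, HR) = 90.00° ✓; |HR| = 10.80 ✓; ∠HRQ = 143.6° ✓; |RQ| = 23.50 ✓; ∠RQM = 138.7° ✓; |QM| = 27.70 ✓; ∠QMA = 60.30° ✓; |MA| = 18.10 ✗.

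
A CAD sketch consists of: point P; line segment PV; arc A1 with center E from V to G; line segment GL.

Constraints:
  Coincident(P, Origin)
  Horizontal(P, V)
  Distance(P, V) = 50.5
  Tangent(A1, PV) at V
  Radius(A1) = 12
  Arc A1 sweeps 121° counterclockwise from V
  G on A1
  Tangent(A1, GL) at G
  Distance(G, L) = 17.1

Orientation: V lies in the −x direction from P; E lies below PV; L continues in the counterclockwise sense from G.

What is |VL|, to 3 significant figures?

32.9

P is at the origin; P and V share the same y with |PV| = 50.5 and V on the −x side, so V = (-50.5, 0.00). Tangency of A1 to PV means the radius EV is perpendicular to PV, so E = V + (0, -12) = (-50.5, -12.0). On A1, V sits at bearing 90° from E; a 121° counterclockwise sweep puts G at bearing 211°, so G = E + 12.0·(cos 211°, sin 211°) = (-60.8, -18.2). Since A1 is tangent to GL there, EG ⟂ GL, so GL runs along (−sin 211°, cos 211°); with |GL| = 17.1, L = (-52.0, -32.8). Then |VL| = |L − V| = 32.9.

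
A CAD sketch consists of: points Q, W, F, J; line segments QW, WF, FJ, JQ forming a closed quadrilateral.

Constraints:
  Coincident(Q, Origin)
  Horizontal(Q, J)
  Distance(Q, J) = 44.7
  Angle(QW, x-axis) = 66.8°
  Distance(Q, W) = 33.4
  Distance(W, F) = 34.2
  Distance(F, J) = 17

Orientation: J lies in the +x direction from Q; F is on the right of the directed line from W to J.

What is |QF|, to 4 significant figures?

27.70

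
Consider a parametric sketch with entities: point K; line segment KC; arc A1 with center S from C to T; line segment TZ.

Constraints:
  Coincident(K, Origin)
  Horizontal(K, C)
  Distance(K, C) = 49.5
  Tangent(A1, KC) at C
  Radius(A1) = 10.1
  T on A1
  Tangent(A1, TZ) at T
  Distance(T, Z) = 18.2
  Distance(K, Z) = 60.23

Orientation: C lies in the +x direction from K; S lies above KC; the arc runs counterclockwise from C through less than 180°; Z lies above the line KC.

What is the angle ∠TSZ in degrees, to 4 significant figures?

60.97°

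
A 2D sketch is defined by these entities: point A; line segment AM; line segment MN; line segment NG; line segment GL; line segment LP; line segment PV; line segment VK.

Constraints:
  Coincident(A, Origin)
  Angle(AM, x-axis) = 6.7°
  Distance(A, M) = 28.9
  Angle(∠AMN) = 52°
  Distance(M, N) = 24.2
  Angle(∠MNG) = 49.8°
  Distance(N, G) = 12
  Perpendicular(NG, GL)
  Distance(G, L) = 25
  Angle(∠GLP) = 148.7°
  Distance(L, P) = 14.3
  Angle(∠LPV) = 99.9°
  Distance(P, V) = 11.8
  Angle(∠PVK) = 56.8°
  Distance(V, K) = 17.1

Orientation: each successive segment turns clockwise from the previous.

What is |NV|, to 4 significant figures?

33.53

A is at the origin; AM runs at 6.7° with length 28.9, so M = (28.70, 3.372). ∠AMN = 52.0° gives MN at -121.3° from the x-axis; with |MN| = 24.2, N = (16.13, -17.31). ∠MNG = 49.8° gives NG at 108.5° from the x-axis; with |NG| = 12.0, G = (12.32, -5.926). NG is perpendicular to GL, so GL runs at 18.50°; with |GL| = 25.0, L = (36.03, 2.006). ∠GLP = 148.7° gives LP at -12.80° from the x-axis; with |LP| = 14.3, P = (49.98, -1.162). ∠LPV = 99.9° gives PV at -92.90° from the x-axis; with |PV| = 11.8, V = (49.38, -12.95). Then |NV| = |V − N| = 33.53.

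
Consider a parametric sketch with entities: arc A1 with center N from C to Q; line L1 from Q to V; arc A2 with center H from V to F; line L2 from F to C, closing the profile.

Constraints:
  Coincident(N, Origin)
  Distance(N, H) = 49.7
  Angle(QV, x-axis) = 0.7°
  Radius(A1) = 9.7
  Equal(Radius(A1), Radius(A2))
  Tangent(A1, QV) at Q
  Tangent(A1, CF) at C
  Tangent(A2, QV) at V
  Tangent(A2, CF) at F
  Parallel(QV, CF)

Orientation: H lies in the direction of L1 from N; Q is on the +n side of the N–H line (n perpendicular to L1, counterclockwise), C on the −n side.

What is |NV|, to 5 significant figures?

50.638

The slot axis is L1's direction at 0.7°, so u = (cos 0.7°, sin 0.7°) = (0.99993, 0.012217) and n = (−sin 0.7°, cos 0.7°) = (-0.012217, 0.99993). N is at the origin and H lies 49.7 along u from N, so H = 49.7·u = (49.696, 0.60718). Tangency of A1 to both parallel lines with radius 9.7 puts Q and C at N ± 9.7·n: Q = (-0.11850, 9.6993), C = (0.11850, -9.6993). Equal radii place V and F the same way about H: V = H + 9.7·n = (49.578, 10.306), F = H − 9.7·n = (49.815, -9.0921). Then |NV| = |V − N| = 50.638.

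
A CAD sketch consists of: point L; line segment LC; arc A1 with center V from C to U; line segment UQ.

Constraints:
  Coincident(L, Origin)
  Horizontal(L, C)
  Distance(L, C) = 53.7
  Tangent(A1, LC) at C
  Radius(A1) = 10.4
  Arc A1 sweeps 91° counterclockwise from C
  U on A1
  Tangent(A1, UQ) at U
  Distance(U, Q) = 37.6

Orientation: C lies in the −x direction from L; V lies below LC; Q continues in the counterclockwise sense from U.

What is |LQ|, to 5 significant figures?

79.661

L is at the origin; L and C share the same y with |LC| = 53.7 and C on the −x side, so C = (-53.700, 0.0000). Since A1 is tangent to LC there, VC ⟂ LC, so V = C + (0, -10.4) = (-53.700, -10.400). On A1, C sits at bearing 90° from V; a 91° counterclockwise sweep puts U at bearing 181°, so U = V + 10.4·(cos 181°, sin 181°) = (-64.098, -10.582). Since A1 is tangent to UQ there, VU ⟂ UQ, so UQ runs along (−sin 181°, cos 181°); with |UQ| = 37.6, Q = (-63.442, -48.176). Then |LQ| = |Q − L| = 79.661.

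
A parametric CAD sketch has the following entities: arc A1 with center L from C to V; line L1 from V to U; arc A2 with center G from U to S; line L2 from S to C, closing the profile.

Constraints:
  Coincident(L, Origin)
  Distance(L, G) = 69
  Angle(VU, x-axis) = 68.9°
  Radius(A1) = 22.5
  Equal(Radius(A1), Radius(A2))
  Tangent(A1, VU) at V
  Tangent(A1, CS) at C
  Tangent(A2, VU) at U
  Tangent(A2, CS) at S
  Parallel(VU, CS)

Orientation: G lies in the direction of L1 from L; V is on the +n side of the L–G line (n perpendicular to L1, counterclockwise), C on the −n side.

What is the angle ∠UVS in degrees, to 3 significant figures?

33.1°

Tangency of A1 to both parallel lines with radius 22.5 puts V and C at L ± 22.5·n: V = (-21.0, 8.10), C = (21.0, -8.10). Equal radii place U and S the same way about G: U = G + 22.5·n = (3.85, 72.5), S = G − 22.5·n = (45.8, 56.3). Then cos ∠UVS = VU·VS / (|VU||VS|), giving 33.1°.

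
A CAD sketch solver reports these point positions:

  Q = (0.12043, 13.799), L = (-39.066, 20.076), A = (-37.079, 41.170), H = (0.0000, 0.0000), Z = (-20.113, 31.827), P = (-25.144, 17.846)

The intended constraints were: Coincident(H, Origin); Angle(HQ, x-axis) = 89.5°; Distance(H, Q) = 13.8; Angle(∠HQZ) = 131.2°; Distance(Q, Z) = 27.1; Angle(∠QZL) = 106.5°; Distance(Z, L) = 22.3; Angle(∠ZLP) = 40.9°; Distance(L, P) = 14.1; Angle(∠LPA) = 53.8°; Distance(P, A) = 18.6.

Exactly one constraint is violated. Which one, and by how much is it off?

Distance(P, A) = 18.6 — off by 7.60.

H = (0.00, 0.00) ✓; HQ at 89.50° ✓; |HQ| = 13.80 ✓; ∠HQZ = 131.2° ✓; |QZ| = 27.10 ✓; ∠QZL = 106.5° ✓; |ZL| = 22.30 ✓; ∠ZLP = 40.90° ✓; |LP| = 14.10 ✓; ∠LPA = 53.80° ✓; |PA| = 26.20 ✗.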